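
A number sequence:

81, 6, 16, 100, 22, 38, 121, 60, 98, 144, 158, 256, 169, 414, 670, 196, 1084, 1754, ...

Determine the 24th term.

12022

The slot pattern repeats as ABB (period 3), so there are 2 interleaved tracks.
Subsequence A: 81, 100, 121, 144, 169, 196 — consecutive squares n² from n = 9.
Subsequence B: 6, 16, 22, 38, 60, 98, 158, 256, 414, 670, 1084, 1754 — Fibonacci-style (each term is the sum of the two before it).
Position 24 → subsequence B, term 16 = 12022.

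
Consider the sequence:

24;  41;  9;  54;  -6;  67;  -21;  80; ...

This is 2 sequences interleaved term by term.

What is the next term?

-36

The terms cycle through 2 interleaved subsequences.
Stream A: 24, 9, -6, -21 — arithmetic with common difference −15.
Stream B: 41, 54, 67, 80 — adding 13 each time.
The 9th slot belongs to stream A; its 5th term is -36.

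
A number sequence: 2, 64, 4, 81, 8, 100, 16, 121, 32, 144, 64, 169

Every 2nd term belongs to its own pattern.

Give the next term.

128

Split by position mod 2 into 2 tracks.
Stream A is 2, 4, 8, 16, 32, 64, which is powers of 2.
Stream B is 64, 81, 100, 121, 144, 169, which is consecutive squares n² from n = 8.
Position 13 falls in stream A as its term 7, giving 128.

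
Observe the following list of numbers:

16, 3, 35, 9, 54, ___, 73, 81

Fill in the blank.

27

Odd-indexed and even-indexed terms follow separate rules.
Track A is 16, 35, 54, 73, which is linear: a_n = -3 + 19·n.
Track B is 3, 9, ?, 81, which is multiplying by 3 each time.
So the missing entry in track B is 27.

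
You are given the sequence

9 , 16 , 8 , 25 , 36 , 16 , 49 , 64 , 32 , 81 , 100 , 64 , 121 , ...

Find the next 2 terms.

Reading positions in blocks of 3 reveals the pattern AAB — 2 tracks woven together.
Stream A: 9, 16, 25, 36, 49, 64, 81, 100, 121 — the squares 3², 4², 5², ….
Stream B: 8, 16, 32, 64 — successive powers of 2.
Position 14 → stream A, term 10 = 144.
Position 15 falls in stream B as its term 5, giving 128.

144, 128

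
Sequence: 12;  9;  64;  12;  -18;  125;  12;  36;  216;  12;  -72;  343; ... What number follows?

12

Read the sequence 3 terms at a time; column i is its own pattern.
Track A: 12, 12, 12, 12. Always 12.
Track B: 9, -18, 36, -72. Multiplying by -2 each time.
Track C: 64, 125, 216, 343. Perfect cubes starting at 4³.
Position 13 falls in track A as its term 5, giving 12.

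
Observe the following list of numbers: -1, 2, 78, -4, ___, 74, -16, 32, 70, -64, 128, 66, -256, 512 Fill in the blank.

The slot pattern repeats as AAB (period 3), so there are 2 interleaved tracks.
Track A: -1, 2, -4, ?, -16, 32, -64, 128, -256, 512. Geometric, ×-2 each step.
Track B: 78, 74, 70, 66. Arithmetic, step −4.
The gap is track A's term 4; the rule gives 8.

8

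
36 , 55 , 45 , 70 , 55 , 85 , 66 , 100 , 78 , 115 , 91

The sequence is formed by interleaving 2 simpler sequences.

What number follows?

130

Split by position mod 2 into 2 tracks.
Stream A is 36, 45, 55, 66, 78, 91, which is triangular numbers n(n+1)/2 for n = 8, 9, ….
Stream B is 55, 70, 85, 100, 115, which is arithmetic, step +15.
The 12th slot belongs to stream B; its 6th term is 130.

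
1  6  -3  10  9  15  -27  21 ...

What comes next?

Odd-indexed and even-indexed terms follow separate rules.
Track A: 1, -3, 9, -27 (multiplying by -3 each time).
Track B: 6, 10, 15, 21 (triangular numbers starting at T_3).
Position 9 → track A, term 5 = 81.

81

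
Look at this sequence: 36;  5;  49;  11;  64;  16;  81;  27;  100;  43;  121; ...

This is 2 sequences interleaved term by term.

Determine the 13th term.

144

Positions 1, 3, 5, … form one subsequence and positions 2, 4, 6, … form another.
Stream A: 36, 49, 64, 81, 100, 121 — consecutive squares n² from n = 6.
Stream B: 5, 11, 16, 27, 43 — each term equals the sum of the previous two.
The 13th slot belongs to stream A; its 7th term is 144.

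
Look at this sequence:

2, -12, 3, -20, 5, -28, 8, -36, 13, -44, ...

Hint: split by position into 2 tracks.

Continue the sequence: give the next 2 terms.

Split by position mod 2 into 2 tracks.
Subsequence A = 2, 3, 5, 8, 13: each term equals the sum of the previous two.
Subsequence B = -12, -20, -28, -36, -44: subtracting 8 each time.
Position 11 → subsequence A, term 6 = 21.
The 12th slot belongs to subsequence B; its 6th term is -52.

21, -52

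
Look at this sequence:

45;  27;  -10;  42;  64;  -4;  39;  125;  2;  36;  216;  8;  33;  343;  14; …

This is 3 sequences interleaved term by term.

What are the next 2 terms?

Split by position mod 3 into 3 tracks.
Track A: 45, 42, 39, 36, 33. Arithmetic, step −3.
Track B: 27, 64, 125, 216, 343. Consecutive cubes n³ from n = 3.
Track C: -10, -4, 2, 8, 14. Adding 6 each time.
The 16th slot belongs to track A; its 6th term is 30.
Position 17 falls in track B as its term 6, giving 512.

30, 512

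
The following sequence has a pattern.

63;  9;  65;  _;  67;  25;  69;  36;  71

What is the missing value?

16

Split by position mod 2 into 2 tracks.
Track A: 63, 65, 67, 69, 71 — linear: a_n = 61 + 2·n.
Track B: 9, ?, 25, 36 — perfect squares starting at 3².
So the missing entry in track B is 16.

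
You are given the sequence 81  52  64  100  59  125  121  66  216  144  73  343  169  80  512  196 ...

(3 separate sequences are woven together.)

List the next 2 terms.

Split by position mod 3: positions 1, 4, 7, … form one track, and each other residue class forms its own.
Stream A: 81, 100, 121, 144, 169, 196 — consecutive squares n² from n = 9.
Stream B: 52, 59, 66, 73, 80 — arithmetic with common difference +7.
Stream C: 64, 125, 216, 343, 512 — the cubes 4³, 5³, 6³, ….
Position 17 → stream B, term 6 = 87.
Position 18 → stream C, term 6 = 729.

87, 729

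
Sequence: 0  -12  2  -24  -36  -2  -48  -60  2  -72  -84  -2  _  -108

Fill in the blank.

Reading positions in blocks of 3 reveals the pattern AAB — 2 tracks woven together.
Subsequence A: 0, -12, -24, -36, -48, -60, -72, -84, ?, -108. Linear: a_n = 12 − 12·n.
Subsequence B: 2, -2, 2, -2. Alternating ±2.
Filling subsequence A at index 9 by its rule yields -96.

-96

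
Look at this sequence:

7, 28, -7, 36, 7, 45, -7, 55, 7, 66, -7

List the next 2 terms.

78, 7

The terms cycle through 2 interleaved subsequences.
Stream A: 7, -7, 7, -7, 7, -7 (oscillating between 7 and -7).
Stream B: 28, 36, 45, 55, 66 (the triangular numbers T_7, T_8, …).
Position 12 → stream B, term 6 = 78.
Position 13 → stream A, term 7 = 7.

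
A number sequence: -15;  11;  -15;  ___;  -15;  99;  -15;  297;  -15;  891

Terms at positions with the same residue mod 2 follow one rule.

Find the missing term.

33

Taking every 2nd term gives 2 separate tracks.
Track A: -15, -15, -15, -15, -15. Always -15.
Track B: 11, ?, 99, 297, 891. Geometric, ×3 each step.
Track B's pattern makes the blank 33.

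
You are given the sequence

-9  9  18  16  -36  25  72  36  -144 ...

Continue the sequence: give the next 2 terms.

Positions 1, 3, 5, … form one subsequence and positions 2, 4, 6, … form another.
Track A: -9, 18, -36, 72, -144. Geometric with ratio -2.
Track B: 9, 16, 25, 36. The squares 3², 4², 5², ….
The 10th slot belongs to track B; its 5th term is 49.
Position 11 falls in track A as its term 6, giving 288.

49, 288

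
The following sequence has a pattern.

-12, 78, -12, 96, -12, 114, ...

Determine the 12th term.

168

Odd-indexed and even-indexed terms follow separate rules.
Track A is -12, -12, -12, which is the constant sequence -12.
Track B is 78, 96, 114, which is arithmetic, step +18.
Position 12 falls in track B as its term 6, giving 168.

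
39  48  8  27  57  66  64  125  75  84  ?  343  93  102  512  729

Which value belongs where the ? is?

216

The slot pattern repeats as AABB (period 4), so there are 2 interleaved tracks.
Track A = 39, 48, 57, 66, 75, 84, 93, 102: linear: a_n = 30 + 9·n.
Track B = 8, 27, 64, 125, ?, 343, 512, 729: consecutive cubes n³ from n = 2.
So the missing entry in track B is 216.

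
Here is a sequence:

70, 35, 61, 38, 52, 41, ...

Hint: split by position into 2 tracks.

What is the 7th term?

43

Odd-indexed and even-indexed terms follow separate rules.
Subsequence A: 70, 61, 52. Arithmetic, step −9.
Subsequence B: 35, 38, 41. Linear: a_n = 32 + 3·n.
Term 7 comes from subsequence A (its 4th entry): 43.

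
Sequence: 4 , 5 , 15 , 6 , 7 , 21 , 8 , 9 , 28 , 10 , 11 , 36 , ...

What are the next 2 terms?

Positions follow the repeating pattern AAB; grouping by letter gives 2 tracks.
Stream A is 4, 5, 6, 7, 8, 9, 10, 11, which is linear: a_n = 3 + n.
Stream B is 15, 21, 28, 36, which is triangular numbers n(n+1)/2 for n = 5, 6, ….
The 13th slot belongs to stream A; its 9th term is 12.
The 14th slot belongs to stream A; its 10th term is 13.

12, 13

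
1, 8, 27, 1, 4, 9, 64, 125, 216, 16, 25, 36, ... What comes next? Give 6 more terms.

Positions follow the repeating pattern AAABBB; grouping by letter gives 2 tracks.
Track A: 1, 8, 27, 64, 125, 216. Consecutive cubes n³ from n = 1.
Track B: 1, 4, 9, 16, 25, 36. Consecutive squares n² from n = 1.
Position 13 falls in track A as its term 7, giving 343.
The 14th slot belongs to track A; its 8th term is 512.
Position 15 → track A, term 9 = 729.
Position 16 → track B, term 7 = 49.
Term 17 comes from track B (its 8th entry): 64.
The 18th slot belongs to track B; its 9th term is 81.

343, 512, 729, 49, 64, 81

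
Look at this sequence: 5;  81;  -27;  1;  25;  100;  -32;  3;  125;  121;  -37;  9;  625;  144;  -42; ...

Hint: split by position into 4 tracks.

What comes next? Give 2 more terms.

27, 3125

Split by position mod 4: positions 1, 5, 9, … form one track, and each other residue class forms its own.
Track A is 5, 25, 125, 625, which is successive powers of 5.
Track B is 81, 100, 121, 144, which is consecutive squares n² from n = 9.
Track C is -27, -32, -37, -42, which is linear: a_n = -22 − 5·n.
Track D is 1, 3, 9, which is a geometric progression (common ratio 3).
Position 16 falls in track D as its term 4, giving 27.
Position 17 falls in track A as its term 5, giving 3125.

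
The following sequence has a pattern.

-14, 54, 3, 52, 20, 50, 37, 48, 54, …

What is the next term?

46

Odd-indexed and even-indexed terms follow separate rules.
Track A = -14, 3, 20, 37, 54: arithmetic with common difference +17.
Track B = 54, 52, 50, 48: linear: a_n = 56 − 2·n.
Term 10 comes from track B (its 5th entry): 46.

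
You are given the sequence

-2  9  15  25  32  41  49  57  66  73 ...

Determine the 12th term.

89

Odd-indexed and even-indexed terms follow separate rules.
Subsequence A: -2, 15, 32, 49, 66 — linear: a_n = -19 + 17·n.
Subsequence B: 9, 25, 41, 57, 73 — linear: a_n = -7 + 16·n.
Position 12 falls in subsequence B as its term 6, giving 89.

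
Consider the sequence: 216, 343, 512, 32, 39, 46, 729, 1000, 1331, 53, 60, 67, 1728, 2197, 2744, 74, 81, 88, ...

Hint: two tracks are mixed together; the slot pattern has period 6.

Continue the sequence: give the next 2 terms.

3375, 4096

Positions follow the repeating pattern AAABBB; grouping by letter gives 2 tracks.
Track A: 216, 343, 512, 729, 1000, 1331, 1728, 2197, 2744. Perfect cubes starting at 6³.
Track B: 32, 39, 46, 53, 60, 67, 74, 81, 88. Arithmetic, step +7.
Term 19 comes from track A (its 10th entry): 3375.
Term 20 comes from track A (its 11th entry): 4096.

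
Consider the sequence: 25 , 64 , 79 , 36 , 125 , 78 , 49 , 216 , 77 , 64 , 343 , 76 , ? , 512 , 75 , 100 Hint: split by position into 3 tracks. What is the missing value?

Split by position mod 3 into 3 tracks.
Subsequence A: 25, 36, 49, 64, ?, 100 — perfect squares starting at 5².
Subsequence B: 64, 125, 216, 343, 512 — perfect cubes starting at 4³.
Subsequence C: 79, 78, 77, 76, 75 — linear: a_n = 80 − n.
So the missing entry in subsequence A is 81.

81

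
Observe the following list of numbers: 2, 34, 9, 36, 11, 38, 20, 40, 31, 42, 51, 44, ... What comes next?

Positions 1, 3, 5, … form one subsequence and positions 2, 4, 6, … form another.
Stream A: 2, 9, 11, 20, 31, 51 (each term equals the sum of the previous two).
Stream B: 34, 36, 38, 40, 42, 44 (linear: a_n = 32 + 2·n).
Position 13 falls in stream A as its term 7, giving 82.

82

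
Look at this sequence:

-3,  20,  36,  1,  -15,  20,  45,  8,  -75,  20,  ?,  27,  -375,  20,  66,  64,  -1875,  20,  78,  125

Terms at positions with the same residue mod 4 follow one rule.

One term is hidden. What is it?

55

Taking every 4th term gives 4 separate tracks.
Track A = -3, -15, -75, -375, -1875: multiplying by 5 each time.
Track B = 20, 20, 20, 20, 20: always 20.
Track C = 36, 45, ?, 66, 78: triangular numbers starting at T_8.
Track D = 1, 8, 27, 64, 125: consecutive cubes n³ from n = 1.
Track C's pattern makes the blank 55.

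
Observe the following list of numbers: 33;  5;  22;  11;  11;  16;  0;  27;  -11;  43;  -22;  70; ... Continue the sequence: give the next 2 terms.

The terms cycle through 2 interleaved subsequences.
Track A: 33, 22, 11, 0, -11, -22 (linear: a_n = 44 − 11·n).
Track B: 5, 11, 16, 27, 43, 70 (Fibonacci-style (each term is the sum of the two before it)).
Term 13 comes from track A (its 7th entry): -33.
Position 14 falls in track B as its term 7, giving 113.

-33, 113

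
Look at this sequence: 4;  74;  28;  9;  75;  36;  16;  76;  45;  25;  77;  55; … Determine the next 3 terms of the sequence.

36, 78, 66

Taking every 3rd term gives 3 separate tracks.
Subsequence A: 4, 9, 16, 25 (perfect squares starting at 2²).
Subsequence B: 74, 75, 76, 77 (arithmetic with common difference +1).
Subsequence C: 28, 36, 45, 55 (triangular numbers n(n+1)/2 for n = 7, 8, …).
Position 13 falls in subsequence A as its term 5, giving 36.
Position 14 → subsequence B, term 5 = 78.
Term 15 comes from subsequence C (its 5th entry): 66.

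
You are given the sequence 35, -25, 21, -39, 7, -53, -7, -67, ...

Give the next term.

Odd-indexed and even-indexed terms follow separate rules.
Subsequence A: 35, 21, 7, -7. Arithmetic, step −14.
Subsequence B: -25, -39, -53, -67. Linear: a_n = -11 − 14·n.
Position 9 → subsequence A, term 5 = -21.

-21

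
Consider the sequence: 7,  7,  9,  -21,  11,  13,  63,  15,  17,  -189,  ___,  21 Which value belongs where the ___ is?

19

The slot pattern repeats as ABB (period 3), so there are 2 interleaved tracks.
Stream A: 7, -21, 63, -189 — multiplying by -3 each time.
Stream B: 7, 9, 11, 13, 15, 17, ?, 21 — arithmetic with common difference +2.
Stream B's pattern makes the blank 19.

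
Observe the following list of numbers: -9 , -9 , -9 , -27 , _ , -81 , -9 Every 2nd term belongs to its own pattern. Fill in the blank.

-9

Odd-indexed and even-indexed terms follow separate rules.
Track A is -9, -9, ?, -9, which is the constant sequence -9.
Track B is -9, -27, -81, which is geometric with ratio 3.
Track A's pattern makes the blank -9.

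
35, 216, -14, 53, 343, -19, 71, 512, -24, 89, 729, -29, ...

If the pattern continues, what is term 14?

1000

Taking every 3rd term gives 3 separate tracks.
Track A: 35, 53, 71, 89 (arithmetic, step +18).
Track B: 216, 343, 512, 729 (consecutive cubes n³ from n = 6).
Track C: -14, -19, -24, -29 (arithmetic with common difference −5).
The 14th slot belongs to track B; its 5th term is 1000.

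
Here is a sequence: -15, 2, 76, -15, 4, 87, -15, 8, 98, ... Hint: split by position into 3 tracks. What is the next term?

The terms cycle through 3 interleaved subsequences.
Subsequence A: -15, -15, -15 (always -15).
Subsequence B: 2, 4, 8 (powers of 2).
Subsequence C: 76, 87, 98 (adding 11 each time).
Term 10 comes from subsequence A (its 4th entry): -15.

-15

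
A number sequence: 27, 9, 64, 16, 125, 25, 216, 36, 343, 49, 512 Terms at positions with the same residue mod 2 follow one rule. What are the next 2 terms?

Positions 1, 3, 5, … form one subsequence and positions 2, 4, 6, … form another.
Subsequence A = 27, 64, 125, 216, 343, 512: the cubes 3³, 4³, 5³, ….
Subsequence B = 9, 16, 25, 36, 49: consecutive squares n² from n = 3.
Position 12 falls in subsequence B as its term 6, giving 64.
Position 13 falls in subsequence A as its term 7, giving 729.

64, 729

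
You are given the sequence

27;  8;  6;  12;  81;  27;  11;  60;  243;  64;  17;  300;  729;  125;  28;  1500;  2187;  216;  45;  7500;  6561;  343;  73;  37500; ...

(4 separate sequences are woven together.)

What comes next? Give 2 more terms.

Read the sequence 4 terms at a time; column i is its own pattern.
Subsequence A = 27, 81, 243, 729, 2187, 6561: successive powers of 3.
Subsequence B = 8, 27, 64, 125, 216, 343: consecutive cubes n³ from n = 2.
Subsequence C = 6, 11, 17, 28, 45, 73: Fibonacci-style (each term is the sum of the two before it).
Subsequence D = 12, 60, 300, 1500, 7500, 37500: multiplying by 5 each time.
Term 25 comes from subsequence A (its 7th entry): 19683.
The 26th slot belongs to subsequence B; its 7th term is 512.

19683, 512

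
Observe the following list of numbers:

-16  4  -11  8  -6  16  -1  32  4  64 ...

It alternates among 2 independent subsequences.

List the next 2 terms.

Split by position mod 2 into 2 tracks.
Track A = -16, -11, -6, -1, 4: arithmetic with common difference +5.
Track B = 4, 8, 16, 32, 64: powers of 2.
Position 11 → track A, term 6 = 9.
Position 12 falls in track B as its term 6, giving 128.

9, 128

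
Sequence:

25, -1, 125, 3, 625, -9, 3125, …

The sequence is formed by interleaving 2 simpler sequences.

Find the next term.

27

The terms cycle through 2 interleaved subsequences.
Stream A: 25, 125, 625, 3125. Powers of 5.
Stream B: -1, 3, -9. Multiplying by -3 each time.
Term 8 comes from stream B (its 4th entry): 27.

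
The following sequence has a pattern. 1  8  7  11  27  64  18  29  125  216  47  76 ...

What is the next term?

343

Reading positions in blocks of 4 reveals the pattern AABB — 2 tracks woven together.
Track A = 1, 8, 27, 64, 125, 216: the cubes 1³, 2³, 3³, ….
Track B = 7, 11, 18, 29, 47, 76: each term equals the sum of the previous two.
Position 13 → track A, term 7 = 343.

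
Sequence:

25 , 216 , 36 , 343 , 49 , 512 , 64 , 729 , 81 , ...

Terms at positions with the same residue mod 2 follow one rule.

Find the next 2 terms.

Split by position mod 2 into 2 tracks.
Stream A: 25, 36, 49, 64, 81 — consecutive squares n² from n = 5.
Stream B: 216, 343, 512, 729 — consecutive cubes n³ from n = 6.
The 10th slot belongs to stream B; its 5th term is 1000.
Position 11 falls in stream A as its term 6, giving 100.

1000, 100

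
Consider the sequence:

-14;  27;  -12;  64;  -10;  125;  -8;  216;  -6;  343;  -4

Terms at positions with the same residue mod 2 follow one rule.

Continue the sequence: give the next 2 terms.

512, -2

Split by position mod 2 into 2 tracks.
Track A: -14, -12, -10, -8, -6, -4 (linear: a_n = -16 + 2·n).
Track B: 27, 64, 125, 216, 343 (the cubes 3³, 4³, 5³, …).
Position 12 falls in track B as its term 6, giving 512.
Position 13 falls in track A as its term 7, giving -2.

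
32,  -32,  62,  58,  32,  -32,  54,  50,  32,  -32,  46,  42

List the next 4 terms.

Reading positions in blocks of 4 reveals the pattern AABB — 2 tracks woven together.
Track A: 32, -32, 32, -32, 32, -32 — alternating ±32.
Track B: 62, 58, 54, 50, 46, 42 — subtracting 4 each time.
Position 13 falls in track A as its term 7, giving 32.
Term 14 comes from track A (its 8th entry): -32.
Term 15 comes from track B (its 7th entry): 38.
Term 16 comes from track B (its 8th entry): 34.

32, -32, 38, 34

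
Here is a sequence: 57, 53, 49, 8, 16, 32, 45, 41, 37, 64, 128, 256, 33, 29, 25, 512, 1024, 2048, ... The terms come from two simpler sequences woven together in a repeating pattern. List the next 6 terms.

21, 17, 13, 4096, 8192, 16384

The slot pattern repeats as AAABBB (period 6), so there are 2 interleaved tracks.
Subsequence A: 57, 53, 49, 45, 41, 37, 33, 29, 25. Arithmetic, step −4.
Subsequence B: 8, 16, 32, 64, 128, 256, 512, 1024, 2048. Powers of 2.
Position 19 falls in subsequence A as its term 10, giving 21.
The 20th slot belongs to subsequence A; its 11th term is 17.
The 21st slot belongs to subsequence A; its 12th term is 13.
Position 22 → subsequence B, term 10 = 4096.
The 23rd slot belongs to subsequence B; its 11th term is 8192.
The 24th slot belongs to subsequence B; its 12th term is 16384.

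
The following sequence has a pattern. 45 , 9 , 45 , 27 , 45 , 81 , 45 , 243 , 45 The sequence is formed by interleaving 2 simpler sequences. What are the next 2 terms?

729, 45

The terms cycle through 2 interleaved subsequences.
Subsequence A = 45, 45, 45, 45, 45: the constant sequence 45.
Subsequence B = 9, 27, 81, 243: successive powers of 3.
Position 10 → subsequence B, term 5 = 729.
Term 11 comes from subsequence A (its 6th entry): 45.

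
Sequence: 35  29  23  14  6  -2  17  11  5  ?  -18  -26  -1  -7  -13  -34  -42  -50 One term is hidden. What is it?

-10

Positions follow the repeating pattern AAABBB; grouping by letter gives 2 tracks.
Track A: 35, 29, 23, 17, 11, 5, -1, -7, -13. Arithmetic, step −6.
Track B: 14, 6, -2, ?, -18, -26, -34, -42, -50. Arithmetic with common difference −8.
The gap is track B's term 4; the rule gives -10.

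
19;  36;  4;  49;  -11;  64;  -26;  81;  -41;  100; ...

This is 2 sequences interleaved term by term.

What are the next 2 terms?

Odd-indexed and even-indexed terms follow separate rules.
Track A = 19, 4, -11, -26, -41: subtracting 15 each time.
Track B = 36, 49, 64, 81, 100: the squares 6², 7², 8², ….
The 11th slot belongs to track A; its 6th term is -56.
The 12th slot belongs to track B; its 6th term is 121.

-56, 121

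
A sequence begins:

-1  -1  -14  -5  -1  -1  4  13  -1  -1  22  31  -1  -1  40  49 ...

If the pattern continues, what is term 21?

The slot pattern repeats as AABB (period 4), so there are 2 interleaved tracks.
Stream A: -1, -1, -1, -1, -1, -1, -1, -1 — constant -1.
Stream B: -14, -5, 4, 13, 22, 31, 40, 49 — adding 9 each time.
Position 21 falls in stream A as its term 11, giving -1.

-1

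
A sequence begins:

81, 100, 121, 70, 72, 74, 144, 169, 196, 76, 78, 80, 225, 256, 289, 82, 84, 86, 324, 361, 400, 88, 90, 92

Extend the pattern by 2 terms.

441, 484

Positions follow the repeating pattern AAABBB; grouping by letter gives 2 tracks.
Subsequence A: 81, 100, 121, 144, 169, 196, 225, 256, 289, 324, 361, 400 (the squares 9², 10², 11², …).
Subsequence B: 70, 72, 74, 76, 78, 80, 82, 84, 86, 88, 90, 92 (arithmetic, step +2).
Position 25 → subsequence A, term 13 = 441.
Position 26 falls in subsequence A as its term 14, giving 484.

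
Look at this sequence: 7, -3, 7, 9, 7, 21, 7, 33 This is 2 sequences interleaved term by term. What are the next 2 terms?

7, 45

Positions 1, 3, 5, … form one subsequence and positions 2, 4, 6, … form another.
Track A: 7, 7, 7, 7. Always 7.
Track B: -3, 9, 21, 33. Linear: a_n = -15 + 12·n.
Term 9 comes from track A (its 5th entry): 7.
Term 10 comes from track B (its 5th entry): 45.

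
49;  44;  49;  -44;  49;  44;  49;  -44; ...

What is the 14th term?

Odd-indexed and even-indexed terms follow separate rules.
Track A = 49, 49, 49, 49: always 49.
Track B = 44, -44, 44, -44: oscillating between 44 and -44.
Position 14 falls in track B as its term 7, giving 44.

44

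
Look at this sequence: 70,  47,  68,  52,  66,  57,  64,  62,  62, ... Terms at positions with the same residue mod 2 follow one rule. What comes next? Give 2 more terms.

67, 60

Positions 1, 3, 5, … form one subsequence and positions 2, 4, 6, … form another.
Subsequence A is 70, 68, 66, 64, 62, which is arithmetic, step −2.
Subsequence B is 47, 52, 57, 62, which is adding 5 each time.
The 10th slot belongs to subsequence B; its 5th term is 67.
The 11th slot belongs to subsequence A; its 6th term is 60.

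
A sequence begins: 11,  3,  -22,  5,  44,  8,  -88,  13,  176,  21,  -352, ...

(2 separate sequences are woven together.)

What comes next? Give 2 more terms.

Odd-indexed and even-indexed terms follow separate rules.
Stream A: 11, -22, 44, -88, 176, -352 (geometric, ×-2 each step).
Stream B: 3, 5, 8, 13, 21 (a Fibonacci-like recurrence a_n = a_{n-1} + a_{n-2}).
The 12th slot belongs to stream B; its 6th term is 34.
The 13th slot belongs to stream A; its 7th term is 704.

34, 704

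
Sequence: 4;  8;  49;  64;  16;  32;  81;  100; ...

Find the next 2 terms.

The slot pattern repeats as AABB (period 4), so there are 2 interleaved tracks.
Subsequence A: 4, 8, 16, 32 — powers of 2.
Subsequence B: 49, 64, 81, 100 — the squares 7², 8², 9², ….
Position 9 falls in subsequence A as its term 5, giving 64.
Term 10 comes from subsequence A (its 6th entry): 128.

64, 128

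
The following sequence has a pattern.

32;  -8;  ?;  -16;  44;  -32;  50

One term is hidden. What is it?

38

Positions 1, 3, 5, … form one subsequence and positions 2, 4, 6, … form another.
Track A: 32, ?, 44, 50 (linear: a_n = 26 + 6·n).
Track B: -8, -16, -32 (multiplying by 2 each time).
So the missing entry in track A is 38.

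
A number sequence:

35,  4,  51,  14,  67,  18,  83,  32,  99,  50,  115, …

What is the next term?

Positions 1, 3, 5, … form one subsequence and positions 2, 4, 6, … form another.
Track A is 35, 51, 67, 83, 99, 115, which is linear: a_n = 19 + 16·n.
Track B is 4, 14, 18, 32, 50, which is Fibonacci-style (each term is the sum of the two before it).
Position 12 falls in track B as its term 6, giving 82.

82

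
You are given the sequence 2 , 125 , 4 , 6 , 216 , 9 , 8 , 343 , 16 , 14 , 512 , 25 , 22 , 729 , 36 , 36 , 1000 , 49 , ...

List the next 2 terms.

58, 1331

Split by position mod 3: positions 1, 4, 7, … form one track, and each other residue class forms its own.
Stream A: 2, 6, 8, 14, 22, 36 — a Fibonacci-like recurrence a_n = a_{n-1} + a_{n-2}.
Stream B: 125, 216, 343, 512, 729, 1000 — the cubes 5³, 6³, 7³, ….
Stream C: 4, 9, 16, 25, 36, 49 — the squares 2², 3², 4², ….
Position 19 falls in stream A as its term 7, giving 58.
Position 20 falls in stream B as its term 7, giving 1331.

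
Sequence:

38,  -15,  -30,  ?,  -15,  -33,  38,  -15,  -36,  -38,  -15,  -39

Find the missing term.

Read the sequence 3 terms at a time; column i is its own pattern.
Stream A: 38, ?, 38, -38. Alternating ±38.
Stream B: -15, -15, -15, -15. The constant sequence -15.
Stream C: -30, -33, -36, -39. Linear: a_n = -27 − 3·n.
So the missing entry in stream A is -38.

-38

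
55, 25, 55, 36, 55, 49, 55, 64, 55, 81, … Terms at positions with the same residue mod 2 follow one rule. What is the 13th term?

The terms cycle through 2 interleaved subsequences.
Track A: 55, 55, 55, 55, 55. The constant sequence 55.
Track B: 25, 36, 49, 64, 81. Consecutive squares n² from n = 5.
Position 13 → track A, term 7 = 55.

55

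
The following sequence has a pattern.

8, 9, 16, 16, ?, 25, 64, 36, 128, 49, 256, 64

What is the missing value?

32

Taking every 2nd term gives 2 separate tracks.
Track A: 8, 16, ?, 64, 128, 256. Powers 2^3, 2^4, 2^5, ….
Track B: 9, 16, 25, 36, 49, 64. Consecutive squares n² from n = 3.
Track A's pattern makes the blank 32.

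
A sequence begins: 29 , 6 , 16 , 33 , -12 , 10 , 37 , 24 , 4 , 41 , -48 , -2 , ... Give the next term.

45

Split by position mod 3 into 3 tracks.
Subsequence A is 29, 33, 37, 41, which is arithmetic, step +4.
Subsequence B is 6, -12, 24, -48, which is multiplying by -2 each time.
Subsequence C is 16, 10, 4, -2, which is linear: a_n = 22 − 6·n.
Position 13 → subsequence A, term 5 = 45.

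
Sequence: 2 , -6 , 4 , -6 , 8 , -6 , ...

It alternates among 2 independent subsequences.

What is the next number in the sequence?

16

The terms cycle through 2 interleaved subsequences.
Track A is 2, 4, 8, which is powers 2^1, 2^2, 2^3, ….
Track B is -6, -6, -6, which is constant -6.
The 7th slot belongs to track A; its 4th term is 16.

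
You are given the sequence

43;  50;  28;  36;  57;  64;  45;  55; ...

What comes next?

Positions follow the repeating pattern AABB; grouping by letter gives 2 tracks.
Track A: 43, 50, 57, 64 (arithmetic, step +7).
Track B: 28, 36, 45, 55 (triangular numbers starting at T_7).
Term 9 comes from track A (its 5th entry): 71.

71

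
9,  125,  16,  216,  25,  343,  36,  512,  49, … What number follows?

Positions 1, 3, 5, … form one subsequence and positions 2, 4, 6, … form another.
Track A: 9, 16, 25, 36, 49 — perfect squares starting at 3².
Track B: 125, 216, 343, 512 — perfect cubes starting at 5³.
Term 10 comes from track B (its 5th entry): 729.

729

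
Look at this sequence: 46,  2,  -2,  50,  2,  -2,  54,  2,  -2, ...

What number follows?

Positions follow the repeating pattern ABB; grouping by letter gives 2 tracks.
Track A: 46, 50, 54. Adding 4 each time.
Track B: 2, -2, 2, -2, 2, -2. The oscillation 2·(−1)^(n+1).
Position 10 → track A, term 4 = 58.

58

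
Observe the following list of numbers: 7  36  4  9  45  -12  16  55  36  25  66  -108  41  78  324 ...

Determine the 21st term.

Read the sequence 3 terms at a time; column i is its own pattern.
Stream A: 7, 9, 16, 25, 41 — each term equals the sum of the previous two.
Stream B: 36, 45, 55, 66, 78 — triangular numbers starting at T_8.
Stream C: 4, -12, 36, -108, 324 — geometric with ratio -3.
The 21st slot belongs to stream C; its 7th term is 2916.

2916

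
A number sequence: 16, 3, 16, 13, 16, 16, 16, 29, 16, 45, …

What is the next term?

The terms cycle through 2 interleaved subsequences.
Stream A: 16, 16, 16, 16, 16 — constant 16.
Stream B: 3, 13, 16, 29, 45 — a Fibonacci-like recurrence a_n = a_{n-1} + a_{n-2}.
Position 11 → stream A, term 6 = 16.

16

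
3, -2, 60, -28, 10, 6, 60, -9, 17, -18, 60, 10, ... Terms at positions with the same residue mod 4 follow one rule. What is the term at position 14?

Read the sequence 4 terms at a time; column i is its own pattern.
Track A: 3, 10, 17 (linear: a_n = -4 + 7·n).
Track B: -2, 6, -18 (geometric with ratio -3).
Track C: 60, 60, 60 (always 60).
Track D: -28, -9, 10 (linear: a_n = -47 + 19·n).
Position 14 falls in track B as its term 4, giving 54.

54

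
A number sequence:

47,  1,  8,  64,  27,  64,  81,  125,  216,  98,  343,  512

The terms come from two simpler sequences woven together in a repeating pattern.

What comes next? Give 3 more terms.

115, 729, 1000

Positions follow the repeating pattern ABB; grouping by letter gives 2 tracks.
Stream A: 47, 64, 81, 98 (adding 17 each time).
Stream B: 1, 8, 27, 64, 125, 216, 343, 512 (the cubes 1³, 2³, 3³, …).
The 13th slot belongs to stream A; its 5th term is 115.
Position 14 falls in stream B as its term 9, giving 729.
Term 15 comes from stream B (its 10th entry): 1000.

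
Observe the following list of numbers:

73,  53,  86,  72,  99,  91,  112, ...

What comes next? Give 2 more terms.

110, 125

The terms cycle through 2 interleaved subsequences.
Stream A: 73, 86, 99, 112 (adding 13 each time).
Stream B: 53, 72, 91 (linear: a_n = 34 + 19·n).
The 8th slot belongs to stream B; its 4th term is 110.
The 9th slot belongs to stream A; its 5th term is 125.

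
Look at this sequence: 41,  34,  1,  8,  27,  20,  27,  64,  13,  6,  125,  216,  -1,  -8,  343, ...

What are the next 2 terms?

Positions follow the repeating pattern AABB; grouping by letter gives 2 tracks.
Track A: 41, 34, 27, 20, 13, 6, -1, -8 (subtracting 7 each time).
Track B: 1, 8, 27, 64, 125, 216, 343 (the cubes 1³, 2³, 3³, …).
Position 16 falls in track B as its term 8, giving 512.
Position 17 falls in track A as its term 9, giving -15.

512, -15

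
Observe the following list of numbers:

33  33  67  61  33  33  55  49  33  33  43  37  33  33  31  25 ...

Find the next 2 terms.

Positions follow the repeating pattern AABB; grouping by letter gives 2 tracks.
Track A: 33, 33, 33, 33, 33, 33, 33, 33 (constant 33).
Track B: 67, 61, 55, 49, 43, 37, 31, 25 (linear: a_n = 73 − 6·n).
Position 17 falls in track A as its term 9, giving 33.
Term 18 comes from track A (its 10th entry): 33.

33, 33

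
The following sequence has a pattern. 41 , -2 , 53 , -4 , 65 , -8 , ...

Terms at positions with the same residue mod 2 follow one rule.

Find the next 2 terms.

77, -16

Taking every 2nd term gives 2 separate tracks.
Subsequence A: 41, 53, 65 (arithmetic, step +12).
Subsequence B: -2, -4, -8 (geometric, ×2 each step).
Position 7 falls in subsequence A as its term 4, giving 77.
Term 8 comes from subsequence B (its 4th entry): -16.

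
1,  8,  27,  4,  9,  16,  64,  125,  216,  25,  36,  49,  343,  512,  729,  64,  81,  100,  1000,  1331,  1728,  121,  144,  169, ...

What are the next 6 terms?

The slot pattern repeats as AAABBB (period 6), so there are 2 interleaved tracks.
Subsequence A: 1, 8, 27, 64, 125, 216, 343, 512, 729, 1000, 1331, 1728 (perfect cubes starting at 1³).
Subsequence B: 4, 9, 16, 25, 36, 49, 64, 81, 100, 121, 144, 169 (the squares 2², 3², 4², …).
Position 25 → subsequence A, term 13 = 2197.
The 26th slot belongs to subsequence A; its 14th term is 2744.
Term 27 comes from subsequence A (its 15th entry): 3375.
Term 28 comes from subsequence B (its 13th entry): 196.
Position 29 → subsequence B, term 14 = 225.
Position 30 falls in subsequence B as its term 15, giving 256.

2197, 2744, 3375, 196, 225, 256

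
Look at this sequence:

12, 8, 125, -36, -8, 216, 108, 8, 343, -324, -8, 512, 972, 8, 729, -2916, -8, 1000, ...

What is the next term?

8748

Read the sequence 3 terms at a time; column i is its own pattern.
Subsequence A: 12, -36, 108, -324, 972, -2916 — geometric, ×-3 each step.
Subsequence B: 8, -8, 8, -8, 8, -8 — alternating ±8.
Subsequence C: 125, 216, 343, 512, 729, 1000 — perfect cubes starting at 5³.
The 19th slot belongs to subsequence A; its 7th term is 8748.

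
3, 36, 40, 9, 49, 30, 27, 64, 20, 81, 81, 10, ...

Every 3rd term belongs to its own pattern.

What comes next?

243

Read the sequence 3 terms at a time; column i is its own pattern.
Stream A: 3, 9, 27, 81. Successive powers of 3.
Stream B: 36, 49, 64, 81. The squares 6², 7², 8², ….
Stream C: 40, 30, 20, 10. Subtracting 10 each time.
The 13th slot belongs to stream A; its 5th term is 243.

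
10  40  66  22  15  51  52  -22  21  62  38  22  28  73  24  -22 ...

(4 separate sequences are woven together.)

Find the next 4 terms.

36, 84, 10, 22

Read the sequence 4 terms at a time; column i is its own pattern.
Track A: 10, 15, 21, 28 (triangular numbers starting at T_4).
Track B: 40, 51, 62, 73 (arithmetic, step +11).
Track C: 66, 52, 38, 24 (arithmetic, step −14).
Track D: 22, -22, 22, -22 (alternating ±22).
The 17th slot belongs to track A; its 5th term is 36.
The 18th slot belongs to track B; its 5th term is 84.
Position 19 falls in track C as its term 5, giving 10.
Position 20 falls in track D as its term 5, giving 22.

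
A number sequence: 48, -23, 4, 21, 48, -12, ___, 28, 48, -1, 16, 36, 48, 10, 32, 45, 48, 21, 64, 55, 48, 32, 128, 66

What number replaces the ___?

Split by position mod 4 into 4 tracks.
Subsequence A: 48, 48, 48, 48, 48, 48 — always 48.
Subsequence B: -23, -12, -1, 10, 21, 32 — arithmetic with common difference +11.
Subsequence C: 4, ?, 16, 32, 64, 128 — multiplying by 2 each time.
Subsequence D: 21, 28, 36, 45, 55, 66 — triangular numbers n(n+1)/2 for n = 6, 7, ….
So the missing entry in subsequence C is 8.

8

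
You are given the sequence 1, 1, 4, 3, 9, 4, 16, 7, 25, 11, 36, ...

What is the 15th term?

64

Odd-indexed and even-indexed terms follow separate rules.
Track A: 1, 4, 9, 16, 25, 36. The squares 1², 2², 3², ….
Track B: 1, 3, 4, 7, 11. Each term equals the sum of the previous two.
Term 15 comes from track A (its 8th entry): 64.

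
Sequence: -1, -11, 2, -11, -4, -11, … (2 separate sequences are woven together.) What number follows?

8

Split by position mod 2 into 2 tracks.
Track A: -1, 2, -4. Multiplying by -2 each time.
Track B: -11, -11, -11. Constant -11.
Position 7 falls in track A as its term 4, giving 8.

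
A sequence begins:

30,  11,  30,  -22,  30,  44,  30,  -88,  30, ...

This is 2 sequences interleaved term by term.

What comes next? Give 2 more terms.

Odd-indexed and even-indexed terms follow separate rules.
Track A: 30, 30, 30, 30, 30 — the constant sequence 30.
Track B: 11, -22, 44, -88 — multiplying by -2 each time.
Term 10 comes from track B (its 5th entry): 176.
Position 11 → track A, term 6 = 30.

176, 30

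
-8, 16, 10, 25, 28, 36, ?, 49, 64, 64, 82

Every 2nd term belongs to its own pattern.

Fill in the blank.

46

Positions 1, 3, 5, … form one subsequence and positions 2, 4, 6, … form another.
Track A: -8, 10, 28, ?, 64, 82 (arithmetic, step +18).
Track B: 16, 25, 36, 49, 64 (the squares 4², 5², 6², …).
The gap is track A's term 4; the rule gives 46.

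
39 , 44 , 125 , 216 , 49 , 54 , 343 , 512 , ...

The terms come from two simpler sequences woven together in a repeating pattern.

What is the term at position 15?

1331

Reading positions in blocks of 4 reveals the pattern AABB — 2 tracks woven together.
Track A = 39, 44, 49, 54: adding 5 each time.
Track B = 125, 216, 343, 512: perfect cubes starting at 5³.
Term 15 comes from track B (its 7th entry): 1331.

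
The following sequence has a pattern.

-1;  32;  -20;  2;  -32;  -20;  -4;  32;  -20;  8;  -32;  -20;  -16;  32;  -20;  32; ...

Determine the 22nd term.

128

The terms cycle through 3 interleaved subsequences.
Track A: -1, 2, -4, 8, -16, 32. Geometric, ×-2 each step.
Track B: 32, -32, 32, -32, 32. The oscillation 32·(−1)^(n+1).
Track C: -20, -20, -20, -20, -20. Constant -20.
The 22nd slot belongs to track A; its 8th term is 128.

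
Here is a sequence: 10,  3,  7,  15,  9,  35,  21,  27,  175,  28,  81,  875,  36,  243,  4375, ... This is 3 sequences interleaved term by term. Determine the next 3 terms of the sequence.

45, 729, 21875

Split by position mod 3 into 3 tracks.
Subsequence A = 10, 15, 21, 28, 36: the triangular numbers T_4, T_5, ….
Subsequence B = 3, 9, 27, 81, 243: successive powers of 3.
Subsequence C = 7, 35, 175, 875, 4375: geometric, ×5 each step.
Position 16 falls in subsequence A as its term 6, giving 45.
Position 17 → subsequence B, term 6 = 729.
Position 18 falls in subsequence C as its term 6, giving 21875.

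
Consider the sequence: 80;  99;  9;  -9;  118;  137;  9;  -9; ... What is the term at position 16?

-9

Positions follow the repeating pattern AABB; grouping by letter gives 2 tracks.
Track A: 80, 99, 118, 137. Arithmetic, step +19.
Track B: 9, -9, 9, -9. The oscillation 9·(−1)^(n+1).
Position 16 → track B, term 8 = -9.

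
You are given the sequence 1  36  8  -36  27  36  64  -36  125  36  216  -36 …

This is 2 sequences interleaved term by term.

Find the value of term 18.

36

Positions 1, 3, 5, … form one subsequence and positions 2, 4, 6, … form another.
Track A: 1, 8, 27, 64, 125, 216. Perfect cubes starting at 1³.
Track B: 36, -36, 36, -36, 36, -36. Alternating ±36.
Position 18 → track B, term 9 = 36.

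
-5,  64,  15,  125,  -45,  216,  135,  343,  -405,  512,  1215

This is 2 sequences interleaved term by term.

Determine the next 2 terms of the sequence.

729, -3645

Positions 1, 3, 5, … form one subsequence and positions 2, 4, 6, … form another.
Stream A = -5, 15, -45, 135, -405, 1215: geometric, ×-3 each step.
Stream B = 64, 125, 216, 343, 512: consecutive cubes n³ from n = 4.
The 12th slot belongs to stream B; its 6th term is 729.
Position 13 → stream A, term 7 = -3645.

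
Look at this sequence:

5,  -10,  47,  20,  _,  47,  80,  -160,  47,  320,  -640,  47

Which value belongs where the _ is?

-40

Positions follow the repeating pattern AAB; grouping by letter gives 2 tracks.
Subsequence A: 5, -10, 20, ?, 80, -160, 320, -640. Geometric with ratio -2.
Subsequence B: 47, 47, 47, 47. The constant sequence 47.
The gap is subsequence A's term 4; the rule gives -40.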